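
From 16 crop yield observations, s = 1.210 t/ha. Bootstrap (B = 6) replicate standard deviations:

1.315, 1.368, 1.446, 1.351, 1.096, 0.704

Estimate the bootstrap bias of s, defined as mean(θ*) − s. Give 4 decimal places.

mean(θ*) = (1.315 + 1.368 + 1.446 + 1.351 + 1.096 + 0.704) / 6 = 1.21333
bias = 1.21333 − 1.210

bias = +0.0033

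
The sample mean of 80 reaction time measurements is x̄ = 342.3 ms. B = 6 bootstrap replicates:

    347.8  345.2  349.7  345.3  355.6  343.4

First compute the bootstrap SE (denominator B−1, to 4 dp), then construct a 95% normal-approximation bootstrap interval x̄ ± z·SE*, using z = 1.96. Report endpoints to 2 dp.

(333.68, 350.92)

Mean of replicates = 347.8333; sum of squared deviations = 96.8133; SE* = √(96.8133/5) = 4.4003
Margin = 1.96 × 4.4003 = 8.625
Interval: 342.3 ± 8.625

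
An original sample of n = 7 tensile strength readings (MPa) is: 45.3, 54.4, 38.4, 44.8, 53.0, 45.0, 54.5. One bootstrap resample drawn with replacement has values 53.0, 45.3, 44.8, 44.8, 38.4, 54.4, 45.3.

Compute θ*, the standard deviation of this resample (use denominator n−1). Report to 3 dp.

θ* = 5.460

Mean = 46.5714; sum of squared deviations = 178.8943
s² = 178.8943 / 6 = 29.8157
s = √29.8157 = 5.460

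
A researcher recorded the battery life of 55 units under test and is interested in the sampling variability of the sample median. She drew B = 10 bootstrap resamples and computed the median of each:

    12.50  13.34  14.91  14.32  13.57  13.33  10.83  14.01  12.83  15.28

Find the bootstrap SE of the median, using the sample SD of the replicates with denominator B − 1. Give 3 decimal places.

SE* = 1.279

Bootstrap SE is the standard deviation of the 10 replicate medians.
Mean of replicates: (12.50 + 13.34 + 14.91 + 14.32 + 13.57 + 13.33 + 10.83 + 14.01 + 12.83 + 15.28) / 10 = 134.9200 / 10 = 13.4920
Sum of squared deviations: (−0.9920)² + (−0.1520)² + (+1.4180)² + (+0.8280)² + (+0.0780)² + (−0.1620)² + (−2.6620)² + (+0.5180)² + (−0.6620)² + (+1.7880)² = 14.7256
Variance = 14.7256 / 9 = 1.6362
SE* = √1.6362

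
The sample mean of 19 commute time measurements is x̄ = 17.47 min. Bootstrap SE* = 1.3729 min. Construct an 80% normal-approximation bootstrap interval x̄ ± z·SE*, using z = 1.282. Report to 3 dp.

Margin = 1.282 × 1.3729 = 1.7601
Interval: 17.47 ± 1.7601

(15.710, 19.230)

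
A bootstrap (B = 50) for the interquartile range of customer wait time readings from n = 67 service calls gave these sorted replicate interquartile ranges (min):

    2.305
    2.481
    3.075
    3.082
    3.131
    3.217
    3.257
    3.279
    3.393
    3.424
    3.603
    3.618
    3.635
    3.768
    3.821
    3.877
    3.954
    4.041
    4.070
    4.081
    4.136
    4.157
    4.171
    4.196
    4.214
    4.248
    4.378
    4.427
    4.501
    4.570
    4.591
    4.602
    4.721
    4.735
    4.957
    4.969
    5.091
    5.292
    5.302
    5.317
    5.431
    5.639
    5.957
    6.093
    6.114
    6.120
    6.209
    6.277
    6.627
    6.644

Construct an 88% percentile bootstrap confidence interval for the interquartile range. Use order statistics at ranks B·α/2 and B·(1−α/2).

α = 0.12; lower rank = 50 × 0.060 = 3; upper rank = 50 × 0.940 = 47.
The 3rd smallest replicate is 3.075; the 47th is 6.209.

(3.075, 6.209)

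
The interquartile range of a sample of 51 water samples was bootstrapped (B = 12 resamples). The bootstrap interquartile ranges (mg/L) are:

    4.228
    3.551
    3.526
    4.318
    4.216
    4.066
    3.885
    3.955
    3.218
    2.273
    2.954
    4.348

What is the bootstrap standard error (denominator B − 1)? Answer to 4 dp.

SE* = 0.6365

Bootstrap SE is the standard deviation of the 12 replicate interquartile ranges.
Mean of replicates: (4.228 + 3.551 + 3.526 + 4.318 + 4.216 + 4.066 + 3.885 + 3.955 + 3.218 + 2.273 + 2.954 + 4.348) / 12 = 44.53800 / 12 = 3.71150
Sum of squared deviations: (+0.51650)² + (−0.16050)² + (−0.18550)² + (+0.60650)² + (+0.50450)² + (+0.35450)² + (+0.17350)² + (+0.24350)² + (−0.49350)² + (−1.43850)² + (−0.75750)² + (+0.63650)² = 4.45613
Variance = 4.45613 / 11 = 0.40510
SE* = √0.40510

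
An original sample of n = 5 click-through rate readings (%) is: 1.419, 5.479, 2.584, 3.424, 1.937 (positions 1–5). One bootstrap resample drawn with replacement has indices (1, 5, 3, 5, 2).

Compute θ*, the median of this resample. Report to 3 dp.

Resample values: 1.419, 1.937, 2.584, 1.937, 5.479.
Sorted: 1.419, 1.937, 1.937, 2.584, 5.479
Median = middle value = 1.937

θ* = 1.937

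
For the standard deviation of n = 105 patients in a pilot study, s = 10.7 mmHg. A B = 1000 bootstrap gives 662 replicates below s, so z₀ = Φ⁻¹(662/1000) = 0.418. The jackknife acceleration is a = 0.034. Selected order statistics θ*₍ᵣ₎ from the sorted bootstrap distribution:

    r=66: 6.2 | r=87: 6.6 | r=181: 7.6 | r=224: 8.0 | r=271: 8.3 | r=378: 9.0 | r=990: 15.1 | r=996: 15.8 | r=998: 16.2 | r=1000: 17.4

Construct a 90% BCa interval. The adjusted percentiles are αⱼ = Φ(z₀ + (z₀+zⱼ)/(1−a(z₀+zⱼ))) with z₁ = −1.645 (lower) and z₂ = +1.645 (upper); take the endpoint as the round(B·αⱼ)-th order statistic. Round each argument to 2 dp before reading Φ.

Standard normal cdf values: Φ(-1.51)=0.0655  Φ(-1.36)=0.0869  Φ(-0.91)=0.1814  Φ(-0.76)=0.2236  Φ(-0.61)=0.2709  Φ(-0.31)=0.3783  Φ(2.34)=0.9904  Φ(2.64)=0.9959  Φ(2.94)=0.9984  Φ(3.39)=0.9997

Lower: z₀ + z₁ = 0.418 + (-1.645) = -1.227; 1 − a(z₀+z₁) = 1 − (0.034)(-1.227) = 1.0417; argument = 0.418 + (-1.227)/1.0417 = -0.7599 → -0.76.
α₁ = Φ(-0.76) = 0.2236; rank = round(1000 × 0.2236) = 224; θ*₍224₎ = 8.0.
Upper: z₀ + z₂ = 2.063; 1 − a(z₀+z₂) = 0.9299; argument = 2.6366 → 2.64; α₂ = 0.9959; rank = 996; θ*₍996₎ = 15.8.

(8.0, 15.8)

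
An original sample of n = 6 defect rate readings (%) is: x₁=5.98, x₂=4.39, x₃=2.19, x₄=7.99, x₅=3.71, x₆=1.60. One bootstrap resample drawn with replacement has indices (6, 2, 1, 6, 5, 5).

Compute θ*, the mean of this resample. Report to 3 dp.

θ* = 3.498

Resample values: 1.60, 4.39, 5.98, 1.60, 3.71, 3.71.
Mean = (1.60 + 4.39 + 5.98 + 1.60 + 3.71 + 3.71) / 6 = 20.990 / 6 = 3.498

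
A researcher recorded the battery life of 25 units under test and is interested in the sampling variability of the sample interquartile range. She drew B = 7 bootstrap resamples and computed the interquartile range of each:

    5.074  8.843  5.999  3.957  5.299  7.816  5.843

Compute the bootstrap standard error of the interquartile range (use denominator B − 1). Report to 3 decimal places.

SE* = 1.675

Bootstrap SE is the standard deviation of the 7 replicate interquartile ranges.
Mean of replicates: (5.074 + 8.843 + 5.999 + 3.957 + 5.299 + 7.816 + 5.843) / 7 = 42.8310 / 7 = 6.1187
Sum of squared deviations: (−1.0447)² + (+2.7243)² + (−0.1197)² + (−2.1617)² + (−0.8197)² + (+1.6973)² + (−0.2757)² = 16.8292
Variance = 16.8292 / 6 = 2.8049
SE* = √2.8049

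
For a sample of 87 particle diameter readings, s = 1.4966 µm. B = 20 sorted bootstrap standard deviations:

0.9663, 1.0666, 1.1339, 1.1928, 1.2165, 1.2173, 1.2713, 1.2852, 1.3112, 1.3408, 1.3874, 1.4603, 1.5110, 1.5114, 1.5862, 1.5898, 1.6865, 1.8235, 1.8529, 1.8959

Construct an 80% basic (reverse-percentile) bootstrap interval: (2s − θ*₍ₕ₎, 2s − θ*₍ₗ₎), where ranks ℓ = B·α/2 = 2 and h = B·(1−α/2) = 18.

Percentile endpoints at ranks 2 and 18: θ*₍2₎ = 1.0666, θ*₍18₎ = 1.8235.
Basic interval reflects these around s:
  lower = 2 × 1.4966 − 1.8235 = 1.1697
  upper = 2 × 1.4966 − 1.0666 = 1.9266

(1.1697, 1.9266)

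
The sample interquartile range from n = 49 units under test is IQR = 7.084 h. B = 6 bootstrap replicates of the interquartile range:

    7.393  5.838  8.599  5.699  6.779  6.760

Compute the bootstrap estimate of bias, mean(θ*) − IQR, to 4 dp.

bias = −0.2393

mean(θ*) = (7.393 + 5.838 + 8.599 + 5.699 + 6.779 + 6.760) / 6 = 6.84467
bias = 6.84467 − 7.084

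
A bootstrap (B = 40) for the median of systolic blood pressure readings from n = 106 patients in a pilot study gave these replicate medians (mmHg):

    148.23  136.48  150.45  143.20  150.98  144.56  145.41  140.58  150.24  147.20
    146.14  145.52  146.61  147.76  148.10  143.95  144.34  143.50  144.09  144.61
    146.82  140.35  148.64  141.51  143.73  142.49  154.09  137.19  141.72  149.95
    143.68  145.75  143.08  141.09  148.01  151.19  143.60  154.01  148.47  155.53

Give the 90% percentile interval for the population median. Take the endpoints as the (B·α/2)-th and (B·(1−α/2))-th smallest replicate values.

Sorted replicates: 136.48, 137.19, 140.35, 140.58, 141.09, 141.51, 141.72, 142.49, 143.08, 143.20, 143.50, 143.60, 143.68, 143.73, 143.95, 144.09, 144.34, 144.56, 144.61, 145.41, 145.52, 145.75, 146.14, 146.61, 146.82, 147.20, 147.76, 148.01, 148.10, 148.23, 148.47, 148.64, 149.95, 150.24, 150.45, 150.98, 151.19, 154.01, 154.09, 155.53
α = 0.10; lower rank = 40 × 0.050 = 2; upper rank = 40 × 0.950 = 38.
The 2nd smallest replicate is 137.19; the 38th is 154.01.

(137.19, 154.01)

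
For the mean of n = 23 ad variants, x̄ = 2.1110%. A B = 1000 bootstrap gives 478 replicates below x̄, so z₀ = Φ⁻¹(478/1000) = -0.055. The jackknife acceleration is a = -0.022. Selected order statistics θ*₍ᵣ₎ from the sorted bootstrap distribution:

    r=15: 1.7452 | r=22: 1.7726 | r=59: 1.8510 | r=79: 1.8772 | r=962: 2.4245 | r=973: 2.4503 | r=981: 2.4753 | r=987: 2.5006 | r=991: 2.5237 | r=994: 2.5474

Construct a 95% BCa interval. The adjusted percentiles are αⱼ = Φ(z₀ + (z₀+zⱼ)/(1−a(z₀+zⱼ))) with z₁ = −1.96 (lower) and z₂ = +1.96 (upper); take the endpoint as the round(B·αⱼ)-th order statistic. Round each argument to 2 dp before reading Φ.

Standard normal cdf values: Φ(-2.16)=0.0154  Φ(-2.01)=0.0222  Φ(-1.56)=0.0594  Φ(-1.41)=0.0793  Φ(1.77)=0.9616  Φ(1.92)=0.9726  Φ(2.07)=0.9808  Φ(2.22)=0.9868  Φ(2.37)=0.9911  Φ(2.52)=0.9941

Lower: z₀ + z₁ = -0.055 + (-1.960) = -2.015; 1 − a(z₀+z₁) = 1 − (-0.022)(-2.015) = 0.9557; argument = -0.055 + (-2.015)/0.9557 = -2.1635 → -2.16.
α₁ = Φ(-2.16) = 0.0154; rank = round(1000 × 0.0154) = 15; θ*₍15₎ = 1.7452.
Upper: z₀ + z₂ = 1.905; 1 − a(z₀+z₂) = 1.0419; argument = 1.7734 → 1.77; α₂ = 0.9616; rank = 962; θ*₍962₎ = 2.4245.

(1.7452, 2.4245)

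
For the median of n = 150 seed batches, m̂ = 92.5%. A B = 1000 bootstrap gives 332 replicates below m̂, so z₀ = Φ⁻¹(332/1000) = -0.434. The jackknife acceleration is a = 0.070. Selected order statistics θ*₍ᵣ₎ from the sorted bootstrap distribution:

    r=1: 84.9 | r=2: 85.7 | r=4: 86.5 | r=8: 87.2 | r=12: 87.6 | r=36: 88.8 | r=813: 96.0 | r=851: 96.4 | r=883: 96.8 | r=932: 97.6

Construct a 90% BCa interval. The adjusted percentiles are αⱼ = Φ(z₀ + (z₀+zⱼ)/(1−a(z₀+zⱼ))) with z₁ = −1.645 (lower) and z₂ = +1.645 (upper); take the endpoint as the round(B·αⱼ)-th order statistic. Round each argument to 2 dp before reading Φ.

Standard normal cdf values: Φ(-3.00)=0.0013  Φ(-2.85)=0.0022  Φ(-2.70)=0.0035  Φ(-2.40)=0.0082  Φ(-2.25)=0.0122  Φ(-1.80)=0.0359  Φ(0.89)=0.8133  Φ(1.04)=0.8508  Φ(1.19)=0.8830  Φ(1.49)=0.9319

(87.6, 96.0)

Lower: z₀ + z₁ = -0.434 + (-1.645) = -2.079; 1 − a(z₀+z₁) = 1 − (0.070)(-2.079) = 1.1455; argument = -0.434 + (-2.079)/1.1455 = -2.2489 → -2.25.
α₁ = Φ(-2.25) = 0.0122; rank = round(1000 × 0.0122) = 12; θ*₍12₎ = 87.6.
Upper: z₀ + z₂ = 1.211; 1 − a(z₀+z₂) = 0.9152; argument = 0.8892 → 0.89; α₂ = 0.8133; rank = 813; θ*₍813₎ = 96.0.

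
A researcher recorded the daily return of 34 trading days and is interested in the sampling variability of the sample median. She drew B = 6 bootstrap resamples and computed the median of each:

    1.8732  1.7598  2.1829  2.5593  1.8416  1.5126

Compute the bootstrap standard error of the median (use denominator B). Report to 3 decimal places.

Bootstrap SE is the standard deviation of the 6 replicate medians.
Mean of replicates: (1.8732 + 1.7598 + 2.1829 + 2.5593 + 1.8416 + 1.5126) / 6 = 11.72940 / 6 = 1.95490
Sum of squared deviations: (−0.08170)² + (−0.19510)² + (+0.22800)² + (+0.60440)² + (−0.11330)² + (−0.44230)² = 0.67049
Variance = 0.67049 / 6 = 0.11175
SE* = √0.11175

SE* = 0.334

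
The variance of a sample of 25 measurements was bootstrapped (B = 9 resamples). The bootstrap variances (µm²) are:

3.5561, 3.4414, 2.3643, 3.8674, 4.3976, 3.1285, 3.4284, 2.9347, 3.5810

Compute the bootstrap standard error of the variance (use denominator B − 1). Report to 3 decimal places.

Bootstrap SE is the standard deviation of the 9 replicate variances.
Mean of replicates: (3.5561 + 3.4414 + 2.3643 + 3.8674 + 4.3976 + 3.1285 + 3.4284 + 2.9347 + 3.5810) / 9 = 30.69940 / 9 = 3.41104
Sum of squared deviations: (+0.14506)² + (+0.03036)² + (−1.04674)² + (+0.45636)² + (+0.98656)² + (−0.28254)² + (+0.01736)² + (−0.47634)² + (+0.16996)² = 2.63511
Variance = 2.63511 / 8 = 0.32939
SE* = √0.32939

SE* = 0.574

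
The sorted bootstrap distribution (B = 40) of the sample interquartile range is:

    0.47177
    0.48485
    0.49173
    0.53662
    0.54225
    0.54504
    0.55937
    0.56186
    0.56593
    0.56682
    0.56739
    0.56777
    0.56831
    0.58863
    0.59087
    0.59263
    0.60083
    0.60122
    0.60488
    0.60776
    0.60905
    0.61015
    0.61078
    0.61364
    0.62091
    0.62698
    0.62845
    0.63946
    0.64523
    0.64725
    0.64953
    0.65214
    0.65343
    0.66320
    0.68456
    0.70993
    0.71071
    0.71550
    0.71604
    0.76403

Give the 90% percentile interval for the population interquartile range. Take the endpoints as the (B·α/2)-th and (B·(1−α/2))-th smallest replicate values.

(0.48485, 0.71550)

α = 0.10; lower rank = 40 × 0.050 = 2; upper rank = 40 × 0.950 = 38.
The 2nd smallest replicate is 0.48485; the 38th is 0.71550.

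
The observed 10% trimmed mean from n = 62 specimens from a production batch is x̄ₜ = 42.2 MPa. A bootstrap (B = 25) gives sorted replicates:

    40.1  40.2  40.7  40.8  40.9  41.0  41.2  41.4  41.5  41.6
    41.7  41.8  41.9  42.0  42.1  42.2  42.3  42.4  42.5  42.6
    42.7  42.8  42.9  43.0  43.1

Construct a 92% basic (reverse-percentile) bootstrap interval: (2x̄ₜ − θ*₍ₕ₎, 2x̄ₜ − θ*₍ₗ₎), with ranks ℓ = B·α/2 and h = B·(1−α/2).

(41.4, 44.3)

Percentile endpoints at ranks 1 and 24: θ*₍1₎ = 40.1, θ*₍24₎ = 43.0.
Basic interval reflects these around x̄ₜ:
  lower = 2 × 42.2 − 43.0 = 41.4
  upper = 2 × 42.2 − 40.1 = 44.3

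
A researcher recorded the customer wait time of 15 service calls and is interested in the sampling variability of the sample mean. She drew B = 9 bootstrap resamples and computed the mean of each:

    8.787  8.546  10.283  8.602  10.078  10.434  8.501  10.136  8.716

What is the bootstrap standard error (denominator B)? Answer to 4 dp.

SE* = 0.8054

Bootstrap SE is the standard deviation of the 9 replicate means.
Mean of replicates: (8.787 + 8.546 + 10.283 + 8.602 + 10.078 + 10.434 + 8.501 + 10.136 + 8.716) / 9 = 84.08300 / 9 = 9.34256
Sum of squared deviations: (−0.55556)² + (−0.79656)² + (+0.94044)² + (−0.74056)² + (+0.73544)² + (+1.09144)² + (−0.84156)² + (+0.79344)² + (−0.62656)² = 5.83847
Variance = 5.83847 / 9 = 0.64872
SE* = √0.64872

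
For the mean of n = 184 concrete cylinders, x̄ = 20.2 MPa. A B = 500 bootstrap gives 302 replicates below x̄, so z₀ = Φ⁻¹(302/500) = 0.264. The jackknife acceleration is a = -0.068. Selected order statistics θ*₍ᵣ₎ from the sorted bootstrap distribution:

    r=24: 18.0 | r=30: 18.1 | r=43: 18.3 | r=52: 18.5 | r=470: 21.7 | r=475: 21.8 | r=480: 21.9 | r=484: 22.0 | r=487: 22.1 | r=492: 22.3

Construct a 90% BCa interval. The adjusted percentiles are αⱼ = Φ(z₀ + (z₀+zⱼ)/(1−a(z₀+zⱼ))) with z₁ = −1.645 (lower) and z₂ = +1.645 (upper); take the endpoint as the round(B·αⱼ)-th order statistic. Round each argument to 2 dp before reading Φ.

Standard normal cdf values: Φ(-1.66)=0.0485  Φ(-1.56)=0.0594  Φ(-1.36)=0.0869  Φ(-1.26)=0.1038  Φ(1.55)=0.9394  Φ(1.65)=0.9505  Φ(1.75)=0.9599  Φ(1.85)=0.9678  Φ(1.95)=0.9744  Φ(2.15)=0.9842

(18.5, 22.1)

Lower: z₀ + z₁ = 0.264 + (-1.645) = -1.381; 1 − a(z₀+z₁) = 1 − (-0.068)(-1.381) = 0.9061; argument = 0.264 + (-1.381)/0.9061 = -1.2601 → -1.26.
α₁ = Φ(-1.26) = 0.1038; rank = round(500 × 0.1038) = 52; θ*₍52₎ = 18.5.
Upper: z₀ + z₂ = 1.909; 1 − a(z₀+z₂) = 1.1298; argument = 1.9537 → 1.95; α₂ = 0.9744; rank = 487; θ*₍487₎ = 22.1.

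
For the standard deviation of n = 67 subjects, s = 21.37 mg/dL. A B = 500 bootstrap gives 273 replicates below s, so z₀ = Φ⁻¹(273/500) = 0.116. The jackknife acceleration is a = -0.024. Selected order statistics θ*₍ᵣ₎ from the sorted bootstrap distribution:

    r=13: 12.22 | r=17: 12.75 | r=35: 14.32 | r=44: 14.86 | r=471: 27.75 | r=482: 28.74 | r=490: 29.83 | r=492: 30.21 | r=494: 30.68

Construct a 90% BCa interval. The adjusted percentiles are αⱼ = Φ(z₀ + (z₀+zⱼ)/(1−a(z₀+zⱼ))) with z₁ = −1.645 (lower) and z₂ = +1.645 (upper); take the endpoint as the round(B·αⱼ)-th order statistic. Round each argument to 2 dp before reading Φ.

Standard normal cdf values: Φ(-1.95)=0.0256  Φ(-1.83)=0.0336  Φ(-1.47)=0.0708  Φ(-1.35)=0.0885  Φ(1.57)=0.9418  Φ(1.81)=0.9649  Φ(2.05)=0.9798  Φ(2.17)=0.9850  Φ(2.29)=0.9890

Lower: z₀ + z₁ = 0.116 + (-1.645) = -1.529; 1 − a(z₀+z₁) = 1 − (-0.024)(-1.529) = 0.9633; argument = 0.116 + (-1.529)/0.9633 = -1.4712 → -1.47.
α₁ = Φ(-1.47) = 0.0708; rank = round(500 × 0.0708) = 35; θ*₍35₎ = 14.32.
Upper: z₀ + z₂ = 1.761; 1 − a(z₀+z₂) = 1.0423; argument = 1.8056 → 1.81; α₂ = 0.9649; rank = 482; θ*₍482₎ = 28.74.

(14.32, 28.74)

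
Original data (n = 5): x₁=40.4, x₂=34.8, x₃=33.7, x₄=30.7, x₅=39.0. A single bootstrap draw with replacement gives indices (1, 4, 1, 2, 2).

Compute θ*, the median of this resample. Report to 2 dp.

θ* = 34.80

Resample values: 40.4, 30.7, 40.4, 34.8, 34.8.
Sorted: 30.7, 34.8, 34.8, 40.4, 40.4
Median = middle value = 34.80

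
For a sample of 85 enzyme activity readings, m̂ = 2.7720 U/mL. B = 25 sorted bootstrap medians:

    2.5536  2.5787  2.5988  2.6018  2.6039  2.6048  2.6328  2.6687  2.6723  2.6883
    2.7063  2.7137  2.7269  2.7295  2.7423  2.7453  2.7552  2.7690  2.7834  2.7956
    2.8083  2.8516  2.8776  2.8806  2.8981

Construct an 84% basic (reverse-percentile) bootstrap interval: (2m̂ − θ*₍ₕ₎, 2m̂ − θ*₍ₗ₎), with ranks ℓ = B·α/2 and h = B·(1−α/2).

Percentile endpoints at ranks 2 and 23: θ*₍2₎ = 2.5787, θ*₍23₎ = 2.8776.
Basic interval reflects these around m̂:
  lower = 2 × 2.7720 − 2.8776 = 2.6664
  upper = 2 × 2.7720 − 2.5787 = 2.9653

(2.6664, 2.9653)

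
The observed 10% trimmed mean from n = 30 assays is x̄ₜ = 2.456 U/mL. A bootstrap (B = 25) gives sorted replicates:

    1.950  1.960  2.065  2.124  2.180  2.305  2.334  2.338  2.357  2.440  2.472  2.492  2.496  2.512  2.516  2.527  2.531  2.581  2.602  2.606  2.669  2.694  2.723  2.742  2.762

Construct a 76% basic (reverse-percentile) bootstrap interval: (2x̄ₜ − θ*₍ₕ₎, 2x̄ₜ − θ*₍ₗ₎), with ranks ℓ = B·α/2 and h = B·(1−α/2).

Percentile endpoints at ranks 3 and 22: θ*₍3₎ = 2.065, θ*₍22₎ = 2.694.
Basic interval reflects these around x̄ₜ:
  lower = 2 × 2.456 − 2.694 = 2.218
  upper = 2 × 2.456 − 2.065 = 2.847

(2.218, 2.847)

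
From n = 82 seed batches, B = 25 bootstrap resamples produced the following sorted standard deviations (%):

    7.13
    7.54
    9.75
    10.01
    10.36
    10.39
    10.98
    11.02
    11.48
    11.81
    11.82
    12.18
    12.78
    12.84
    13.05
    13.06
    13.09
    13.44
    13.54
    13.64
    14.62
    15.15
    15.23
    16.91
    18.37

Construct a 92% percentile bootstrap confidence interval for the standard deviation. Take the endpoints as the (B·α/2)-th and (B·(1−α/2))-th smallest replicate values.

(7.13, 16.91)

α = 0.08; lower rank = 25 × 0.040 = 1; upper rank = 25 × 0.960 = 24.
The 1st smallest replicate is 7.13; the 24th is 16.91.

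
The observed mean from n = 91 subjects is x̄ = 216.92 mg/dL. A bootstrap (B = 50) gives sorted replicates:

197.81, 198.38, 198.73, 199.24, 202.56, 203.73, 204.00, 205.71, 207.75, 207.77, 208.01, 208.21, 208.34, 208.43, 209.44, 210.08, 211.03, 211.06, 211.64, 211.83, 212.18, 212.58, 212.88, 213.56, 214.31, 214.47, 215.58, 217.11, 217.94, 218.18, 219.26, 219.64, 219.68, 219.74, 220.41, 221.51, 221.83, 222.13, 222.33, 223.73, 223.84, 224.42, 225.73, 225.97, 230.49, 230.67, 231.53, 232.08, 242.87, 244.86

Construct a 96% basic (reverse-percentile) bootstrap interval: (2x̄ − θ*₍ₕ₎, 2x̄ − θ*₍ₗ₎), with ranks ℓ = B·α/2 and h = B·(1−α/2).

Percentile endpoints at ranks 1 and 49: θ*₍1₎ = 197.81, θ*₍49₎ = 242.87.
Basic interval reflects these around x̄:
  lower = 2 × 216.92 − 242.87 = 190.97
  upper = 2 × 216.92 − 197.81 = 236.03

(190.97, 236.03)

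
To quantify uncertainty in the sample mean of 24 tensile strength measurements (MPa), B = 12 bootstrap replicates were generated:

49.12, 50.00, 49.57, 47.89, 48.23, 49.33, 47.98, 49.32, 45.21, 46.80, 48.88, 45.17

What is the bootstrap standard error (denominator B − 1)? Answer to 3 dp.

SE* = 1.627

Bootstrap SE is the standard deviation of the 12 replicate means.
Mean of replicates: (49.12 + 50.00 + 49.57 + 47.89 + 48.23 + 49.33 + 47.98 + 49.32 + 45.21 + 46.80 + 48.88 + 45.17) / 12 = 577.5000 / 12 = 48.1250
Sum of squared deviations: (+0.9950)² + (+1.8750)² + (+1.4450)² + (−0.2350)² + (+0.1050)² + (+1.2050)² + (−0.1450)² + (+1.1950)² + (−2.9150)² + (−1.3250)² + (+0.7550)² + (−2.9550)² = 29.1159
Variance = 29.1159 / 11 = 2.6469
SE* = √2.6469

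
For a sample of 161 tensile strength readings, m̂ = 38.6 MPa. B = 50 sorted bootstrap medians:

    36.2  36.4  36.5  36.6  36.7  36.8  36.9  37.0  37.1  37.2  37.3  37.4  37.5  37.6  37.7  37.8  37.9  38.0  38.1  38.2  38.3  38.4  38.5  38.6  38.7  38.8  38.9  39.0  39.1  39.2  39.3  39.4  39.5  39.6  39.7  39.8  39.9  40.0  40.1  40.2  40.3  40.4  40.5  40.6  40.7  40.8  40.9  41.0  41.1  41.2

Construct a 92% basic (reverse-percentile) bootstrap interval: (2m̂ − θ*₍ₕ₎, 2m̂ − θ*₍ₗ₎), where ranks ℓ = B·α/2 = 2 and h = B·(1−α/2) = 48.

(36.2, 40.8)

Percentile endpoints at ranks 2 and 48: θ*₍2₎ = 36.4, θ*₍48₎ = 41.0.
Basic interval reflects these around m̂:
  lower = 2 × 38.6 − 41.0 = 36.2
  upper = 2 × 38.6 − 36.4 = 40.8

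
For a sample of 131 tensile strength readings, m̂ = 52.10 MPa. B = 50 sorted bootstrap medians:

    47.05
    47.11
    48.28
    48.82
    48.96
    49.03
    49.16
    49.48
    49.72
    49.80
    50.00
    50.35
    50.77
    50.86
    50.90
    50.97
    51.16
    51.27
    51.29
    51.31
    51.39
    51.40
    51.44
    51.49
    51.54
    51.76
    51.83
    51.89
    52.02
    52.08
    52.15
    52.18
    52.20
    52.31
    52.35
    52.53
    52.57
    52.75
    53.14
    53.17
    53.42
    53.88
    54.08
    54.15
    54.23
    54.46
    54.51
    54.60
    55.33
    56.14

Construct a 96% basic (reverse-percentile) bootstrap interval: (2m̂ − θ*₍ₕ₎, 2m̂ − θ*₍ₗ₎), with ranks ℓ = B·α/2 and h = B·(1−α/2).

Percentile endpoints at ranks 1 and 49: θ*₍1₎ = 47.05, θ*₍49₎ = 55.33.
Basic interval reflects these around m̂:
  lower = 2 × 52.10 − 55.33 = 48.87
  upper = 2 × 52.10 − 47.05 = 57.15

(48.87, 57.15)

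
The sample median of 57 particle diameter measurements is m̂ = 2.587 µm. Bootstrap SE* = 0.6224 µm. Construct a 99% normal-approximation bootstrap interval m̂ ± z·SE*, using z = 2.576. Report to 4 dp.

(0.9837, 4.1903)

Margin = 2.576 × 0.6224 = 1.60330
Interval: 2.587 ± 1.60330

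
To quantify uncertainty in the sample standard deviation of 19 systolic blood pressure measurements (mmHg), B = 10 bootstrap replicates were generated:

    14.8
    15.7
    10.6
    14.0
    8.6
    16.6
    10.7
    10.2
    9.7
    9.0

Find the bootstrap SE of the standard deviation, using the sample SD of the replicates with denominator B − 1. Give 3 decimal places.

SE* = 2.971

Bootstrap SE is the standard deviation of the 10 replicate standard deviations.
Mean of replicates: (14.8 + 15.7 + 10.6 + 14.0 + 8.6 + 16.6 + 10.7 + 10.2 + 9.7 + 9.0) / 10 = 119.9000 / 10 = 11.9900
Sum of squared deviations: (+2.8100)² + (+3.7100)² + (−1.3900)² + (+2.0100)² + (−3.3900)² + (+4.6100)² + (−1.2900)² + (−1.7900)² + (−2.2900)² + (−2.9900)² = 79.4290
Variance = 79.4290 / 9 = 8.8254
SE* = √8.8254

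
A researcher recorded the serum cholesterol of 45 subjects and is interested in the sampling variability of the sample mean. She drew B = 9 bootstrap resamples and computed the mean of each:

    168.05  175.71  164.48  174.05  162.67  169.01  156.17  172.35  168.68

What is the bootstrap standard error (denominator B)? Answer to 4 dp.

SE* = 5.7458

Bootstrap SE is the standard deviation of the 9 replicate means.
Mean of replicates: (168.05 + 175.71 + 164.48 + 174.05 + 162.67 + 169.01 + 156.17 + 172.35 + 168.68) / 9 = 1511.17000 / 9 = 167.90778
Sum of squared deviations: (+0.14222)² + (+7.80222)² + (−3.42778)² + (+6.14222)² + (−5.23778)² + (+1.10222)² + (−11.73778)² + (+4.44222)² + (+0.77222)² = 297.12576
Variance = 297.12576 / 9 = 33.01397
SE* = √33.01397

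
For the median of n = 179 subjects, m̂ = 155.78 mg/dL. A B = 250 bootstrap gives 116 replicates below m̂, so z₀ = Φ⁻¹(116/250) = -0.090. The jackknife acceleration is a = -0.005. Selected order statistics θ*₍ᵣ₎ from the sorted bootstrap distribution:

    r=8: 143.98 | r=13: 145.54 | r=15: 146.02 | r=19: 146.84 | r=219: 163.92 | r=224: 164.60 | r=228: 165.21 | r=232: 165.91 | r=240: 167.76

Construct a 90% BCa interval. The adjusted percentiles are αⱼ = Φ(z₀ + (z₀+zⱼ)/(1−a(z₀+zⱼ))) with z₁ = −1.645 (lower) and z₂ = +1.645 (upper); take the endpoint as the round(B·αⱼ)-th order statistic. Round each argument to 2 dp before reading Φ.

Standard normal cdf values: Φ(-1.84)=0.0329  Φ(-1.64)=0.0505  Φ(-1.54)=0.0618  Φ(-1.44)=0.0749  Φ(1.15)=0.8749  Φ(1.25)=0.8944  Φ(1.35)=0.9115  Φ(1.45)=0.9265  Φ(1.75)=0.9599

Lower: z₀ + z₁ = -0.090 + (-1.645) = -1.735; 1 − a(z₀+z₁) = 1 − (-0.005)(-1.735) = 0.9913; argument = -0.090 + (-1.735)/0.9913 = -1.8402 → -1.84.
α₁ = Φ(-1.84) = 0.0329; rank = round(250 × 0.0329) = 8; θ*₍8₎ = 143.98.
Upper: z₀ + z₂ = 1.555; 1 − a(z₀+z₂) = 1.0078; argument = 1.4530 → 1.45; α₂ = 0.9265; rank = 232; θ*₍232₎ = 165.91.

(143.98, 165.91)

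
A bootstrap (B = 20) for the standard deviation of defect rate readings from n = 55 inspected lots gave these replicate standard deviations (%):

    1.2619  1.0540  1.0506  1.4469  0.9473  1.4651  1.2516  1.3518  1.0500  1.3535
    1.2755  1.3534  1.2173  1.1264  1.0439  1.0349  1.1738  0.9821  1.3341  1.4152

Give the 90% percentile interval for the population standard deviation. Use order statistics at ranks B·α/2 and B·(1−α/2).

Sorted replicates: 0.9473, 0.9821, 1.0349, 1.0439, 1.0500, 1.0506, 1.0540, 1.1264, 1.1738, 1.2173, 1.2516, 1.2619, 1.2755, 1.3341, 1.3518, 1.3534, 1.3535, 1.4152, 1.4469, 1.4651
α = 0.10; lower rank = 20 × 0.050 = 1; upper rank = 20 × 0.950 = 19.
The 1st smallest replicate is 0.9473; the 19th is 1.4469.

(0.9473, 1.4469)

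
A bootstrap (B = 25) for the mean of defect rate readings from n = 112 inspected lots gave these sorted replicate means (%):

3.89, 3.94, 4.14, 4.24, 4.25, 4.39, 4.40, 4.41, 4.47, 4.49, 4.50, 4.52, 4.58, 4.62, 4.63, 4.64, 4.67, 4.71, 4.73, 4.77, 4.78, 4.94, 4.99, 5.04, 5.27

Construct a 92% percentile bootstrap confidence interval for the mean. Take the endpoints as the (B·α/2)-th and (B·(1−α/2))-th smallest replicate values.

α = 0.08; lower rank = 25 × 0.040 = 1; upper rank = 25 × 0.960 = 24.
The 1st smallest replicate is 3.89; the 24th is 5.04.

(3.89, 5.04)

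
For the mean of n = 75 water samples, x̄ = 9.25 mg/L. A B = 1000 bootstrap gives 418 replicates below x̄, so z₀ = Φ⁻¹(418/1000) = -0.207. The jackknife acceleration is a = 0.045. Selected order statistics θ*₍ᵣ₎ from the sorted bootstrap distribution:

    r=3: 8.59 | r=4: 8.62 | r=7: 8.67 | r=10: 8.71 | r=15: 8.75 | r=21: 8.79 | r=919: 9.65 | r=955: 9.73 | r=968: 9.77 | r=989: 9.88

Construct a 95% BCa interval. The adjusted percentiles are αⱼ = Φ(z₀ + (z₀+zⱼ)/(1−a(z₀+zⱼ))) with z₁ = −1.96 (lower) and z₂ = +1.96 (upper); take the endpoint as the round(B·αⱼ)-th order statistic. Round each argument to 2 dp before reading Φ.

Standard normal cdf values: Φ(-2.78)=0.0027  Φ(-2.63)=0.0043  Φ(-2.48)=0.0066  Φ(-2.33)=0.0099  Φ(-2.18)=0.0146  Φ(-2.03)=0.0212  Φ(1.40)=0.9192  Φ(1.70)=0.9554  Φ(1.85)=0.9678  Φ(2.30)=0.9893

(8.75, 9.73)

Lower: z₀ + z₁ = -0.207 + (-1.960) = -2.167; 1 − a(z₀+z₁) = 1 − (0.045)(-2.167) = 1.0975; argument = -0.207 + (-2.167)/1.0975 = -2.1815 → -2.18.
α₁ = Φ(-2.18) = 0.0146; rank = round(1000 × 0.0146) = 15; θ*₍15₎ = 8.75.
Upper: z₀ + z₂ = 1.753; 1 − a(z₀+z₂) = 0.9211; argument = 1.6961 → 1.70; α₂ = 0.9554; rank = 955; θ*₍955₎ = 9.73.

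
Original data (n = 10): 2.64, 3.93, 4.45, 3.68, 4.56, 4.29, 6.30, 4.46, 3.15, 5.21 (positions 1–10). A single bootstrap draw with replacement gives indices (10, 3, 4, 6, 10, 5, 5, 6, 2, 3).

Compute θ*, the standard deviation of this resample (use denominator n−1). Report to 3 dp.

θ* = 0.482

Resample values: 5.21, 4.45, 3.68, 4.29, 5.21, 4.56, 4.56, 4.29, 3.93, 4.45.
Mean = 4.4630; sum of squared deviations = 2.0922
s² = 2.0922 / 9 = 0.2325
s = √0.2325 = 0.482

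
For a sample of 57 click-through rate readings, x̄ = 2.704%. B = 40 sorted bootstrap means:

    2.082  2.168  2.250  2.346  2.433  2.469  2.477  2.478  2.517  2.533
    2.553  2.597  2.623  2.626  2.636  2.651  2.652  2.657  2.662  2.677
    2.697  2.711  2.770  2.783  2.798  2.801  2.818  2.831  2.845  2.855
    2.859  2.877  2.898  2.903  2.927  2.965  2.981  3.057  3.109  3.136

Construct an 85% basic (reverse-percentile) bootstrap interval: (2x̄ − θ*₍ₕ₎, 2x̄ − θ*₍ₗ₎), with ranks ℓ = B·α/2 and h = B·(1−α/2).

Percentile endpoints at ranks 3 and 37: θ*₍3₎ = 2.250, θ*₍37₎ = 2.981.
Basic interval reflects these around x̄:
  lower = 2 × 2.704 − 2.981 = 2.427
  upper = 2 × 2.704 − 2.250 = 3.158

(2.427, 3.158)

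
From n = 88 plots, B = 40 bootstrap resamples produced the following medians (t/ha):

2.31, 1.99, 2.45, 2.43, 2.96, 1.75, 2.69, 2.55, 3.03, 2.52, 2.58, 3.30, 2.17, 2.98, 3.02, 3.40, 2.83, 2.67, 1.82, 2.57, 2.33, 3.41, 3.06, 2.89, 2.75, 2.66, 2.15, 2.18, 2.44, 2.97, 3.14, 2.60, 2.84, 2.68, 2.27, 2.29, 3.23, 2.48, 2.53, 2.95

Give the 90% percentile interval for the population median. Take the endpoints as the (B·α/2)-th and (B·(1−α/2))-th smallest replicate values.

Sorted replicates: 1.75, 1.82, 1.99, 2.15, 2.17, 2.18, 2.27, 2.29, 2.31, 2.33, 2.43, 2.44, 2.45, 2.48, 2.52, 2.53, 2.55, 2.57, 2.58, 2.60, 2.66, 2.67, 2.68, 2.69, 2.75, 2.83, 2.84, 2.89, 2.95, 2.96, 2.97, 2.98, 3.02, 3.03, 3.06, 3.14, 3.23, 3.30, 3.40, 3.41
α = 0.10; lower rank = 40 × 0.050 = 2; upper rank = 40 × 0.950 = 38.
The 2nd smallest replicate is 1.82; the 38th is 3.30.

(1.82, 3.30)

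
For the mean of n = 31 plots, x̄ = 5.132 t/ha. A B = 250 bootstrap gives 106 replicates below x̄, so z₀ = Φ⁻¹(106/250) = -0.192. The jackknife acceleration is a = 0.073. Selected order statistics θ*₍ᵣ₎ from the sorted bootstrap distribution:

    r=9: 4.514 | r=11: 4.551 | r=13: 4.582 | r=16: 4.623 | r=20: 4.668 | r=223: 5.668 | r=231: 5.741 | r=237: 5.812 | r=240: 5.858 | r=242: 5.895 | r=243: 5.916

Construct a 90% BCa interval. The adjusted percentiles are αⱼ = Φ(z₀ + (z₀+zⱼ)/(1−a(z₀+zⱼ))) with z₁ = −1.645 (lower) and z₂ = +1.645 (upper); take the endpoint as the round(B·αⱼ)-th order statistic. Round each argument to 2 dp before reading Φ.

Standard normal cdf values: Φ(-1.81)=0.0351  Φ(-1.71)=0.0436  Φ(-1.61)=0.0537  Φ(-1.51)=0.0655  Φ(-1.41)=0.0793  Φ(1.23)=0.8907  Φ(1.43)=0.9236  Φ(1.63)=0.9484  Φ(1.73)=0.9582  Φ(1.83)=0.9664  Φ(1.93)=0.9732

(4.514, 5.741)

Lower: z₀ + z₁ = -0.192 + (-1.645) = -1.837; 1 − a(z₀+z₁) = 1 − (0.073)(-1.837) = 1.1341; argument = -0.192 + (-1.837)/1.1341 = -1.8118 → -1.81.
α₁ = Φ(-1.81) = 0.0351; rank = round(250 × 0.0351) = 9; θ*₍9₎ = 4.514.
Upper: z₀ + z₂ = 1.453; 1 − a(z₀+z₂) = 0.8939; argument = 1.4334 → 1.43; α₂ = 0.9236; rank = 231; θ*₍231₎ = 5.741.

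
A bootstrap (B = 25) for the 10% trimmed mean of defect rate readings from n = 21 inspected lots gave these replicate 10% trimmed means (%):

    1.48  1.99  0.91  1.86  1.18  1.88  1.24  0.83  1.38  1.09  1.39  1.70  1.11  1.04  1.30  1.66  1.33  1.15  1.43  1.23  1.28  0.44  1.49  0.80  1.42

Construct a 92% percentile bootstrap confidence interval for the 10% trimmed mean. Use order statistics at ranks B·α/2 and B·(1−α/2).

Sorted replicates: 0.44, 0.80, 0.83, 0.91, 1.04, 1.09, 1.11, 1.15, 1.18, 1.23, 1.24, 1.28, 1.30, 1.33, 1.38, 1.39, 1.42, 1.43, 1.48, 1.49, 1.66, 1.70, 1.86, 1.88, 1.99
α = 0.08; lower rank = 25 × 0.040 = 1; upper rank = 25 × 0.960 = 24.
The 1st smallest replicate is 0.44; the 24th is 1.88.

(0.44, 1.88)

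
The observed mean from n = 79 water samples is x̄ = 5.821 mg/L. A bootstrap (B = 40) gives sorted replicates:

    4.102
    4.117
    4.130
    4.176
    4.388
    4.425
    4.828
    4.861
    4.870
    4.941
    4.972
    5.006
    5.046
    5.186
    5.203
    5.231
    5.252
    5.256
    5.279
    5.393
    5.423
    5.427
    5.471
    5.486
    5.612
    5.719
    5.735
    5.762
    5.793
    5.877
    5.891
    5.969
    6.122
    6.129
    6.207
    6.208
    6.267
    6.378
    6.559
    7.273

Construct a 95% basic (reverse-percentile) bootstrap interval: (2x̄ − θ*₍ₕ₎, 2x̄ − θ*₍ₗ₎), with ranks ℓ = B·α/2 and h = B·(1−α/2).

Percentile endpoints at ranks 1 and 39: θ*₍1₎ = 4.102, θ*₍39₎ = 6.559.
Basic interval reflects these around x̄:
  lower = 2 × 5.821 − 6.559 = 5.083
  upper = 2 × 5.821 − 4.102 = 7.540

(5.083, 7.540)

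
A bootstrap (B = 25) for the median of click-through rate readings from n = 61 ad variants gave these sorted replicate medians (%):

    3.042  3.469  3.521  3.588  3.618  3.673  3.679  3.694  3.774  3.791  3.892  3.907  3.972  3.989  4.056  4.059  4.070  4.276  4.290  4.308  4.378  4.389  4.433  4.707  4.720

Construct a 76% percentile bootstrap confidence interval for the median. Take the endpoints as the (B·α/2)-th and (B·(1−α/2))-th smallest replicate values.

(3.521, 4.389)

α = 0.24; lower rank = 25 × 0.120 = 3; upper rank = 25 × 0.880 = 22.
The 3rd smallest replicate is 3.521; the 22nd is 4.389.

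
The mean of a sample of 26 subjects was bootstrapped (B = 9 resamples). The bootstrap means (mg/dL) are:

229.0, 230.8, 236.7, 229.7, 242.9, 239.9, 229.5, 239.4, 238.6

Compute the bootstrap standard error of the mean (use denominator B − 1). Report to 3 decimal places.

Bootstrap SE is the standard deviation of the 9 replicate means.
Mean of replicates: (229.0 + 230.8 + 236.7 + 229.7 + 242.9 + 239.9 + 229.5 + 239.4 + 238.6) / 9 = 2116.5000 / 9 = 235.1667
Sum of squared deviations: (−6.1667)² + (−4.3667)² + (+1.5333)² + (−5.4667)² + (+7.7333)² + (+4.7333)² + (−5.6667)² + (+4.2333)² + (+3.4333)² = 233.3600
Variance = 233.3600 / 8 = 29.1700
SE* = √29.1700

SE* = 5.401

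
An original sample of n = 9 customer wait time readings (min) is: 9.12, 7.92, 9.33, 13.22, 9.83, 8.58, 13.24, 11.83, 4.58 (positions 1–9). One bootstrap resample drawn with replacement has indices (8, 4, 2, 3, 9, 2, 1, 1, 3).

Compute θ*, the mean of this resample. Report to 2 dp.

Resample values: 11.83, 13.22, 7.92, 9.33, 4.58, 7.92, 9.12, 9.12, 9.33.
Mean = (11.83 + 13.22 + 7.92 + 9.33 + 4.58 + 7.92 + 9.12 + 9.12 + 9.33) / 9 = 82.370 / 9 = 9.15

θ* = 9.15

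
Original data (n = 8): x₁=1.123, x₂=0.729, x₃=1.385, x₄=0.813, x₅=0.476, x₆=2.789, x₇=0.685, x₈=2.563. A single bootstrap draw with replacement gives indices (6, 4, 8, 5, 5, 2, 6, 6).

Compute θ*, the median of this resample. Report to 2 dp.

Resample values: 2.789, 0.813, 2.563, 0.476, 0.476, 0.729, 2.789, 2.789.
Sorted: 0.476, 0.476, 0.729, 0.813, 2.563, 2.789, 2.789, 2.789
Median = average of the two middle values = 1.69

θ* = 1.69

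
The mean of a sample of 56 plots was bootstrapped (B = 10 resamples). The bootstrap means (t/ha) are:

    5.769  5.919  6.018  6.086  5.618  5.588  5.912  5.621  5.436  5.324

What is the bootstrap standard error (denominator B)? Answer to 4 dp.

SE* = 0.2400

Bootstrap SE is the standard deviation of the 10 replicate means.
Mean of replicates: (5.769 + 5.919 + 6.018 + 6.086 + 5.618 + 5.588 + 5.912 + 5.621 + 5.436 + 5.324) / 10 = 57.29100 / 10 = 5.72910
Sum of squared deviations: (+0.03990)² + (+0.18990)² + (+0.28890)² + (+0.35690)² + (−0.11110)² + (−0.14110)² + (+0.18290)² + (−0.10810)² + (−0.29310)² + (−0.40510)² = 0.57590
Variance = 0.57590 / 10 = 0.05759
SE* = √0.05759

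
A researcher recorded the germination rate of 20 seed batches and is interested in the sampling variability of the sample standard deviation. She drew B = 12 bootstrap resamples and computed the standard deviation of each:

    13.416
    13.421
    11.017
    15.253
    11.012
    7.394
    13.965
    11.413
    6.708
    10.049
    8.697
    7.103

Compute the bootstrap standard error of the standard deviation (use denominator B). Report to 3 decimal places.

Bootstrap SE is the standard deviation of the 12 replicate standard deviations.
Mean of replicates: (13.416 + 13.421 + 11.017 + 15.253 + 11.012 + 7.394 + 13.965 + 11.413 + 6.708 + 10.049 + 8.697 + 7.103) / 12 = 129.4480 / 12 = 10.7873
Sum of squared deviations: (+2.6287)² + (+2.6337)² + (+0.2297)² + (+4.4657)² + (+0.2247)² + (−3.3933)² + (+3.1777)² + (+0.6257)² + (−4.0793)² + (−0.7383)² + (−2.0903)² + (−3.6843)² = 91.0251
Variance = 91.0251 / 12 = 7.5854
SE* = √7.5854

SE* = 2.754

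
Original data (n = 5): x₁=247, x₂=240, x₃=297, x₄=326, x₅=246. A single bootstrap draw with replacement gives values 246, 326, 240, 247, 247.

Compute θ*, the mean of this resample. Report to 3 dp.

Mean = (246 + 326 + 240 + 247 + 247) / 5 = 1306.0 / 5 = 261.200

θ* = 261.200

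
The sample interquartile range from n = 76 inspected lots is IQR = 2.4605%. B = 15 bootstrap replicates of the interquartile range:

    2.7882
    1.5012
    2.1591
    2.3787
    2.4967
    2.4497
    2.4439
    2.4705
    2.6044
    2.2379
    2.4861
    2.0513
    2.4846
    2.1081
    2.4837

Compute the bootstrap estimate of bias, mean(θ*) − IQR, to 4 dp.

bias = −0.1176

mean(θ*) = (2.7882 + 1.5012 + 2.1591 + 2.3787 + 2.4967 + 2.4497 + 2.4439 + 2.4705 + 2.6044 + 2.2379 + 2.4861 + 2.0513 + 2.4846 + 2.1081 + 2.4837) / 15 = 2.34294
bias = 2.34294 − 2.4605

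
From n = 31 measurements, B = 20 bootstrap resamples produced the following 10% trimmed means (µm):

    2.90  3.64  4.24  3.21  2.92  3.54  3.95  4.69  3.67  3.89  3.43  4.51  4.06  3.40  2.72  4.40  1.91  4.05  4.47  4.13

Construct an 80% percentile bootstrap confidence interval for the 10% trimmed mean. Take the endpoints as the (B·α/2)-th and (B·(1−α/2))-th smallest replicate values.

(2.72, 4.47)

Sorted replicates: 1.91, 2.72, 2.90, 2.92, 3.21, 3.40, 3.43, 3.54, 3.64, 3.67, 3.89, 3.95, 4.05, 4.06, 4.13, 4.24, 4.40, 4.47, 4.51, 4.69
α = 0.20; lower rank = 20 × 0.100 = 2; upper rank = 20 × 0.900 = 18.
The 2nd smallest replicate is 2.72; the 18th is 4.47.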